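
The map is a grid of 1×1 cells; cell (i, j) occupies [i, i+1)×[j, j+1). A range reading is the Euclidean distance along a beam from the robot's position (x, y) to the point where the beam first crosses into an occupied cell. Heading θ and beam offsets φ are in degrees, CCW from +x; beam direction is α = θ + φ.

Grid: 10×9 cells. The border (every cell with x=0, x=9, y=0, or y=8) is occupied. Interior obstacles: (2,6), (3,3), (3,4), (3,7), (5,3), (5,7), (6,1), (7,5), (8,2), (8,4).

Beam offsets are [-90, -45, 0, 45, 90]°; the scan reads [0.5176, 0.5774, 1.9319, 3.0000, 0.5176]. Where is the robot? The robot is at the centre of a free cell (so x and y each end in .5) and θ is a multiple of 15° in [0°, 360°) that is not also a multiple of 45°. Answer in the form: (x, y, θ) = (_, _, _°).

(x, y, θ) = (1.5, 6.5, 255°)

The pose lattice has 46·16 = 736 candidates. Test each by forward raycasting.
  (6.5, 5.5, 105°): beam 2 = 2.8868 ≠ 0.5774 ✗
  (4.5, 2.5, 15°): beam 1 = 1.5529 ≠ 0.5176 ✗
  (7.5, 7.5, 345°): beam 1 = 1.5529 ≠ 0.5176 ✗
  (7.5, 4.5, 300°): beam 1 = 1.7321 ≠ 0.5176 ✗
  …
  (1.5, 6.5, 255°): r_1=0.5176, r_2=0.5774, r_3=1.9319, r_4=3.0000, r_5=0.5176 — all match ✓
Unique over the lattice → pose = (1.5, 6.5, 255°).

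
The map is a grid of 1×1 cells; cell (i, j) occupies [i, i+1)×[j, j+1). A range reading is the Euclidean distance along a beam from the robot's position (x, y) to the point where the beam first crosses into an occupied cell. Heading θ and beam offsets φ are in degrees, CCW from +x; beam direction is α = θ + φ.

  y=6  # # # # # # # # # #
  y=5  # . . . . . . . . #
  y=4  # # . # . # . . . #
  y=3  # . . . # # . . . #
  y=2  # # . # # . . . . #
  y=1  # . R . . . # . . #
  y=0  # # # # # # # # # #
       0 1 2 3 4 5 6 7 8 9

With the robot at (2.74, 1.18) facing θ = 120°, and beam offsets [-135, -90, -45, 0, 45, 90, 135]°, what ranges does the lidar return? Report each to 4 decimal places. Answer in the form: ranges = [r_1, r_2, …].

ranges = [0.6955, 1.6400, 1.0046, 1.4800, 1.8014, 0.3600, 0.1863]

beam 1: φ=-135°, α=345°
  dir = (cos 345°, sin 345°) = (0.9659, -0.2588); from cell (2,1)
  next x-line at t=0.2692, next y-line at t=0.6955; Δt_x=1.0353, Δt_y=3.8637
    x: enter (3,1) at t=0.2692
    y: enter (3,0) at t=0.6955 ← occupied
  → r_1 = 0.6955
beam 2: φ=-90°, α=30°
  dir = (cos 30°, sin 30°) = (0.8660, 0.5000); from cell (2,1)
  next x-line at t=0.3002, next y-line at t=1.6400; Δt_x=1.1547, Δt_y=2.0000
    x: enter (3,1) at t=0.3002
    x: enter (4,1) at t=1.4549
    y: enter (4,2) at t=1.6400 ← occupied
  → r_2 = 1.6400
beam 3: φ=-45°, α=75°
  dir = (cos 75°, sin 75°) = (0.2588, 0.9659); from cell (2,1)
  next x-line at t=1.0046, next y-line at t=0.8489; Δt_x=3.8637, Δt_y=1.0353
    y: enter (2,2) at t=0.8489
    x: enter (3,2) at t=1.0046 ← occupied
  → r_3 = 1.0046
beam 4: φ=0°, α=120°
  dir = (cos 120°, sin 120°) = (-0.5000, 0.8660); from cell (2,1)
  next x-line at t=1.4800, next y-line at t=0.9469; Δt_x=2.0000, Δt_y=1.1547
    y: enter (2,2) at t=0.9469
    x: enter (1,2) at t=1.4800 ← occupied
  → r_4 = 1.4800
beam 5: φ=45°, α=165°
  dir = (cos 165°, sin 165°) = (-0.9659, 0.2588); from cell (2,1)
  next x-line at t=0.7661, next y-line at t=3.1682; Δt_x=1.0353, Δt_y=3.8637
    x: enter (1,1) at t=0.7661
    x: enter (0,1) at t=1.8014 ← occupied
  → r_5 = 1.8014
beam 6: φ=90°, α=210°
  dir = (cos 210°, sin 210°) = (-0.8660, -0.5000); from cell (2,1)
  next x-line at t=0.8545, next y-line at t=0.3600; Δt_x=1.1547, Δt_y=2.0000
    y: enter (2,0) at t=0.3600 ← occupied
  → r_6 = 0.3600
beam 7: φ=135°, α=255°
  dir = (cos 255°, sin 255°) = (-0.2588, -0.9659); from cell (2,1)
  next x-line at t=2.8591, next y-line at t=0.1863; Δt_x=3.8637, Δt_y=1.0353
    y: enter (2,0) at t=0.1863 ← occupied
  → r_7 = 0.1863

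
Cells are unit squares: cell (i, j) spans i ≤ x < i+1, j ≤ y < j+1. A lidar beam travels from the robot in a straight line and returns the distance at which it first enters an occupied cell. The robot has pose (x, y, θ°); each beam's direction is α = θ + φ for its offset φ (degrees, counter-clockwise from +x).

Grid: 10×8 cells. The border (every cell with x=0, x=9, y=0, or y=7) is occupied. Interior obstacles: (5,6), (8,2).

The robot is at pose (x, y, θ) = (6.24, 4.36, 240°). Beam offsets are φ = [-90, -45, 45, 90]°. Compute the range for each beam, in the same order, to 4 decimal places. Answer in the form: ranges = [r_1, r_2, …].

ranges = [5.2800, 5.4248, 3.4785, 2.7200]

beam 1: φ=-90°, α=150°
  direction (-0.8660, 0.5000); cell (6,4); t to first gridline: x 0.2771, y 1.2800 (then +1.1547 / +2.0000)
    (5,4) via x @ 0.2771
    (5,5) via y @ 1.2800
    (4,5) via x @ 1.4318
    (3,5) via x @ 2.5865
    (3,6) via y @ 3.2800
    (2,6) via x @ 3.7412
    (1,6) via x @ 4.8959
    (1,7) via y @ 5.2800  # hit
  → r_1 = 5.2800
beam 2: φ=-45°, α=195°
  direction (-0.9659, -0.2588); cell (6,4); t to first gridline: x 0.2485, y 1.3909 (then +1.0353 / +3.8637)
    (5,4) via x @ 0.2485
    (4,4) via x @ 1.2837
    (4,3) via y @ 1.3909
    (3,3) via x @ 2.3190
    (2,3) via x @ 3.3543
    (1,3) via x @ 4.3896
    (1,2) via y @ 5.2546
    (0,2) via x @ 5.4248  # hit
  → r_2 = 5.4248
beam 3: φ=45°, α=285°
  direction (0.2588, -0.9659); cell (6,4); t to first gridline: x 2.9364, y 0.3727 (then +3.8637 / +1.0353)
    (6,3) via y @ 0.3727
    (6,2) via y @ 1.4080
    (6,1) via y @ 2.4433
    (7,1) via x @ 2.9364
    (7,0) via y @ 3.4785  # hit
  → r_3 = 3.4785
beam 4: φ=90°, α=330°
  direction (0.8660, -0.5000); cell (6,4); t to first gridline: x 0.8776, y 0.7200 (then +1.1547 / +2.0000)
    (6,3) via y @ 0.7200
    (7,3) via x @ 0.8776
    (8,3) via x @ 2.0323
    (8,2) via y @ 2.7200  # hit
  → r_4 = 2.7200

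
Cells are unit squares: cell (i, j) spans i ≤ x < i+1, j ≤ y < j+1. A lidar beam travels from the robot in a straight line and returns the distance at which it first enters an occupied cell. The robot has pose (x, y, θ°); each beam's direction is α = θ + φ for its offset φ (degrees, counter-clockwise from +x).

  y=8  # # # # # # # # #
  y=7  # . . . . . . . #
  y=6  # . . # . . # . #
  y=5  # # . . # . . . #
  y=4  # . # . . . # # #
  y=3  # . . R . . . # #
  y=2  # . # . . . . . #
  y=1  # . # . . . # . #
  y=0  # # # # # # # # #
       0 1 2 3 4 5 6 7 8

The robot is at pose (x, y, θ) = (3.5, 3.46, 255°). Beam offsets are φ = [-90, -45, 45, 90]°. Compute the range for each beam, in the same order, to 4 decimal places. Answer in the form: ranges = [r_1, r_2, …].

ranges = [2.5882, 0.9200, 2.8406, 4.6587]

beam 1: φ=-90°, α=165°
  cosα=-0.9659 sinα=0.2588 | (3,3) | tMaxX 0.5176 tMaxY 2.0864 | tΔX 1.0353 tΔY 3.8637
    t=0.5176 [x] (2,3)
    t=1.5529 [x] (1,3)
    t=2.0864 [y] (1,4)
    t=2.5882 [x] (0,4) — stop
  → r_1 = 2.5882
beam 2: φ=-45°, α=210°
  cosα=-0.8660 sinα=-0.5000 | (3,3) | tMaxX 0.5774 tMaxY 0.9200 | tΔX 1.1547 tΔY 2.0000
    t=0.5774 [x] (2,3)
    t=0.9200 [y] (2,2) — stop
  → r_2 = 0.9200
beam 3: φ=45°, α=300°
  cosα=0.5000 sinα=-0.8660 | (3,3) | tMaxX 1.0000 tMaxY 0.5312 | tΔX 2.0000 tΔY 1.1547
    t=0.5312 [y] (3,2)
    t=1.0000 [x] (4,2)
    t=1.6859 [y] (4,1)
    t=2.8406 [y] (4,0) — stop
  → r_3 = 2.8406
beam 4: φ=90°, α=345°
  cosα=0.9659 sinα=-0.2588 | (3,3) | tMaxX 0.5176 tMaxY 1.7773 | tΔX 1.0353 tΔY 3.8637
    t=0.5176 [x] (4,3)
    t=1.5529 [x] (5,3)
    t=1.7773 [y] (5,2)
    t=2.5882 [x] (6,2)
    t=3.6235 [x] (7,2)
    t=4.6587 [x] (8,2) — stop
  → r_4 = 4.6587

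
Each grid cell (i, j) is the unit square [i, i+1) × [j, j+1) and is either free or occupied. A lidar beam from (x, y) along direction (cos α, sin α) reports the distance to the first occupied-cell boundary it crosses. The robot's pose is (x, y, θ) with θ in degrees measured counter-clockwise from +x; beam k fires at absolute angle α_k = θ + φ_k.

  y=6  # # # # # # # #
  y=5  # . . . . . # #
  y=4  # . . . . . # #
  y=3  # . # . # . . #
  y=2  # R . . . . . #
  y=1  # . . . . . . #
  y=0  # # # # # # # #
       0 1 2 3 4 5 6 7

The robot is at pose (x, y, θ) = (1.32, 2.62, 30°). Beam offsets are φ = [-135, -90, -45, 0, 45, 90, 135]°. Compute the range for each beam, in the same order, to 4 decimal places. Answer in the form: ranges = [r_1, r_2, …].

ranges = [1.2364, 1.8706, 5.8804, 0.7852, 3.4992, 0.6400, 0.3313]

beam 1: φ=-135°, α=255°
  direction (-0.2588, -0.9659); cell (1,2); t to first gridline: x 1.2364, y 0.6419 (then +3.8637 / +1.0353)
    (1,1) via y @ 0.6419
    (0,1) via x @ 1.2364  # hit
  → r_1 = 1.2364
beam 2: φ=-90°, α=300°
  direction (0.5000, -0.8660); cell (1,2); t to first gridline: x 1.3600, y 0.7159 (then +2.0000 / +1.1547)
    (1,1) via y @ 0.7159
    (2,1) via x @ 1.3600
    (2,0) via y @ 1.8706  # hit
  → r_2 = 1.8706
beam 3: φ=-45°, α=345°
  direction (0.9659, -0.2588); cell (1,2); t to first gridline: x 0.7040, y 2.3955 (then +1.0353 / +3.8637)
    (2,2) via x @ 0.7040
    (3,2) via x @ 1.7393
    (3,1) via y @ 2.3955
    (4,1) via x @ 2.7745
    (5,1) via x @ 3.8098
    (6,1) via x @ 4.8451
    (7,1) via x @ 5.8804  # hit
  → r_3 = 5.8804
beam 4: φ=0°, α=30°
  direction (0.8660, 0.5000); cell (1,2); t to first gridline: x 0.7852, y 0.7600 (then +1.1547 / +2.0000)
    (1,3) via y @ 0.7600
    (2,3) via x @ 0.7852  # hit
  → r_4 = 0.7852
beam 5: φ=45°, α=75°
  direction (0.2588, 0.9659); cell (1,2); t to first gridline: x 2.6273, y 0.3934 (then +3.8637 / +1.0353)
    (1,3) via y @ 0.3934
    (1,4) via y @ 1.4287
    (1,5) via y @ 2.4640
    (2,5) via x @ 2.6273
    (2,6) via y @ 3.4992  # hit
  → r_5 = 3.4992
beam 6: φ=90°, α=120°
  direction (-0.5000, 0.8660); cell (1,2); t to first gridline: x 0.6400, y 0.4388 (then +2.0000 / +1.1547)
    (1,3) via y @ 0.4388
    (0,3) via x @ 0.6400  # hit
  → r_6 = 0.6400
beam 7: φ=135°, α=165°
  direction (-0.9659, 0.2588); cell (1,2); t to first gridline: x 0.3313, y 1.4682 (then +1.0353 / +3.8637)
    (0,2) via x @ 0.3313  # hit
  → r_7 = 0.3313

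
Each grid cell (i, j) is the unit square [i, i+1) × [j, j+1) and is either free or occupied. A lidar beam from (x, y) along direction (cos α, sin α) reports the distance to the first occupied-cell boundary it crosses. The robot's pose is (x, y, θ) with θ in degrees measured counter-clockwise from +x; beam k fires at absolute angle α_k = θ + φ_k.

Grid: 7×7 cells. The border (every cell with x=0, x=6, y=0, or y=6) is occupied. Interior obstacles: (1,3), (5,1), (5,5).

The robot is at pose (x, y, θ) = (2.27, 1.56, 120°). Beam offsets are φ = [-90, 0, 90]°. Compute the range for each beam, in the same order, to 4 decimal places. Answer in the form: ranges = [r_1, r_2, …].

ranges = [4.3070, 1.6628, 1.1200]

beam 1: φ=-90°, α=30°
  d=(0.8660,0.5000)  start (2,1)  tX=0.8429 tY=0.8800  stride 1/|dx|=1.1547 1/|dy|=2.0000
    cross x-line → (3,1), t=0.8429
    cross y-line → (3,2), t=0.8800
    cross x-line → (4,2), t=1.9976
    cross y-line → (4,3), t=2.8800
    cross x-line → (5,3), t=3.1523
    cross x-line → (6,3), t=4.3070 (wall)
  → r_1 = 4.3070
beam 2: φ=0°, α=120°
  d=(-0.5000,0.8660)  start (2,1)  tX=0.5400 tY=0.5081  stride 1/|dx|=2.0000 1/|dy|=1.1547
    cross y-line → (2,2), t=0.5081
    cross x-line → (1,2), t=0.5400
    cross y-line → (1,3), t=1.6628 (wall)
  → r_2 = 1.6628
beam 3: φ=90°, α=210°
  d=(-0.8660,-0.5000)  start (2,1)  tX=0.3118 tY=1.1200  stride 1/|dx|=1.1547 1/|dy|=2.0000
    cross x-line → (1,1), t=0.3118
    cross y-line → (1,0), t=1.1200 (wall)
  → r_3 = 1.1200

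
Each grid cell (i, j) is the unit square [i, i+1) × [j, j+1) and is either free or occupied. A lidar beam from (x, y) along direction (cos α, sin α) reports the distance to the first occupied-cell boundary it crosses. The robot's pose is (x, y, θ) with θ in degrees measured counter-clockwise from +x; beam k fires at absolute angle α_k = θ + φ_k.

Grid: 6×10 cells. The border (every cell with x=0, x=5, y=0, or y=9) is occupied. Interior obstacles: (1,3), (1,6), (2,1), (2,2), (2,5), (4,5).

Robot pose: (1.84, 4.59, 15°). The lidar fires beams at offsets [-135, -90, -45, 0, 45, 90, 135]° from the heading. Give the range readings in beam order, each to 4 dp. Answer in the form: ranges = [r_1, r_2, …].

beam 1: φ=-135°, α=240°
  cosα=-0.5000 sinα=-0.8660 | (1,4) | tMaxX 1.6800 tMaxY 0.6813 | tΔX 2.0000 tΔY 1.1547
    t=0.6813 [y] (1,3) — stop
  → r_1 = 0.6813
beam 2: φ=-90°, α=285°
  cosα=0.2588 sinα=-0.9659 | (1,4) | tMaxX 0.6182 tMaxY 0.6108 | tΔX 3.8637 tΔY 1.0353
    t=0.6108 [y] (1,3) — stop
  → r_2 = 0.6108
beam 3: φ=-45°, α=330°
  cosα=0.8660 sinα=-0.5000 | (1,4) | tMaxX 0.1848 tMaxY 1.1800 | tΔX 1.1547 tΔY 2.0000
    t=0.1848 [x] (2,4)
    t=1.1800 [y] (2,3)
    t=1.3395 [x] (3,3)
    t=2.4942 [x] (4,3)
    t=3.1800 [y] (4,2)
    t=3.6489 [x] (5,2) — stop
  → r_3 = 3.6489
beam 4: φ=0°, α=15°
  cosα=0.9659 sinα=0.2588 | (1,4) | tMaxX 0.1656 tMaxY 1.5841 | tΔX 1.0353 tΔY 3.8637
    t=0.1656 [x] (2,4)
    t=1.2009 [x] (3,4)
    t=1.5841 [y] (3,5)
    t=2.2362 [x] (4,5) — stop
  → r_4 = 2.2362
beam 5: φ=45°, α=60°
  cosα=0.5000 sinα=0.8660 | (1,4) | tMaxX 0.3200 tMaxY 0.4734 | tΔX 2.0000 tΔY 1.1547
    t=0.3200 [x] (2,4)
    t=0.4734 [y] (2,5) — stop
  → r_5 = 0.4734
beam 6: φ=90°, α=105°
  cosα=-0.2588 sinα=0.9659 | (1,4) | tMaxX 3.2455 tMaxY 0.4245 | tΔX 3.8637 tΔY 1.0353
    t=0.4245 [y] (1,5)
    t=1.4597 [y] (1,6) — stop
  → r_6 = 1.4597
beam 7: φ=135°, α=150°
  cosα=-0.8660 sinα=0.5000 | (1,4) | tMaxX 0.9699 tMaxY 0.8200 | tΔX 1.1547 tΔY 2.0000
    t=0.8200 [y] (1,5)
    t=0.9699 [x] (0,5) — stop
  → r_7 = 0.9699

ranges = [0.6813, 0.6108, 3.6489, 2.2362, 0.4734, 1.4597, 0.9699]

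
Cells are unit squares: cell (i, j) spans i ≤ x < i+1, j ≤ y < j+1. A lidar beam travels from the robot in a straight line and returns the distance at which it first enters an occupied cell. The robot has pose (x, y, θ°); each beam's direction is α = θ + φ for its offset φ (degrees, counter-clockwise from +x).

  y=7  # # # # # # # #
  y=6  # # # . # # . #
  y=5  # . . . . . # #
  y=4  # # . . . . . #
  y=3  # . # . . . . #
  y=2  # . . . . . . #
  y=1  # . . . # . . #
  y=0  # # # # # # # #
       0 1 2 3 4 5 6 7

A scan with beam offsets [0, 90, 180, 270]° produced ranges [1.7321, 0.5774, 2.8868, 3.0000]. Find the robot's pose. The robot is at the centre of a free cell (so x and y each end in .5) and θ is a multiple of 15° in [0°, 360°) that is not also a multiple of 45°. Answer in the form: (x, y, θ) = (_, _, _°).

Candidates: 28 free-cell centres × 16 headings = 448 poses. Raycast each; keep the one whose scan matches to 4 dp.
  (6.5, 4.5, 60°): beam 1 = 0.5774 ≠ 1.7321 ✗
  (6.5, 4.5, 165°): beam 1 = 5.6940 ≠ 1.7321 ✗
  (5.5, 2.5, 105°): beam 1 = 3.6235 ≠ 1.7321 ✗
  (5.5, 3.5, 330°): beam 2 = 1.7321 ≠ 0.5774 ✗
  …
  (4.5, 2.5, 150°): r_1=1.7321, r_2=0.5774, r_3=2.8868, r_4=3.0000 — all match ✓
Unique over the lattice → pose = (4.5, 2.5, 150°).

(x, y, θ) = (4.5, 2.5, 150°)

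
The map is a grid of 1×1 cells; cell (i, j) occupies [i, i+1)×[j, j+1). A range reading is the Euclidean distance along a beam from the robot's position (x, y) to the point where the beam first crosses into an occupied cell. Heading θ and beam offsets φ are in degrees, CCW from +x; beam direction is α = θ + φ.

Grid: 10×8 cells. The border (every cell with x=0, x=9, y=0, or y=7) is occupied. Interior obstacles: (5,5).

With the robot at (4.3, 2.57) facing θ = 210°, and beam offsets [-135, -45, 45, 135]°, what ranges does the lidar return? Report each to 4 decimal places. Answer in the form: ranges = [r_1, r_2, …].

ranges = [2.7046, 3.4164, 1.6254, 4.8658]

beam 1: φ=-135°, α=75°
  dir = (cos 75°, sin 75°) = (0.2588, 0.9659); from cell (4,2)
  next x-line at t=2.7046, next y-line at t=0.4452; Δt_x=3.8637, Δt_y=1.0353
    y: enter (4,3) at t=0.4452
    y: enter (4,4) at t=1.4804
    y: enter (4,5) at t=2.5157
    x: enter (5,5) at t=2.7046 ← occupied
  → r_1 = 2.7046
beam 2: φ=-45°, α=165°
  dir = (cos 165°, sin 165°) = (-0.9659, 0.2588); from cell (4,2)
  next x-line at t=0.3106, next y-line at t=1.6614; Δt_x=1.0353, Δt_y=3.8637
    x: enter (3,2) at t=0.3106
    x: enter (2,2) at t=1.3459
    y: enter (2,3) at t=1.6614
    x: enter (1,3) at t=2.3811
    x: enter (0,3) at t=3.4164 ← occupied
  → r_2 = 3.4164
beam 3: φ=45°, α=255°
  dir = (cos 255°, sin 255°) = (-0.2588, -0.9659); from cell (4,2)
  next x-line at t=1.1591, next y-line at t=0.5901; Δt_x=3.8637, Δt_y=1.0353
    y: enter (4,1) at t=0.5901
    x: enter (3,1) at t=1.1591
    y: enter (3,0) at t=1.6254 ← occupied
  → r_3 = 1.6254
beam 4: φ=135°, α=345°
  dir = (cos 345°, sin 345°) = (0.9659, -0.2588); from cell (4,2)
  next x-line at t=0.7247, next y-line at t=2.2023; Δt_x=1.0353, Δt_y=3.8637
    x: enter (5,2) at t=0.7247
    x: enter (6,2) at t=1.7600
    y: enter (6,1) at t=2.2023
    x: enter (7,1) at t=2.7952
    x: enter (8,1) at t=3.8305
    x: enter (9,1) at t=4.8658 ← occupied
  → r_4 = 4.8658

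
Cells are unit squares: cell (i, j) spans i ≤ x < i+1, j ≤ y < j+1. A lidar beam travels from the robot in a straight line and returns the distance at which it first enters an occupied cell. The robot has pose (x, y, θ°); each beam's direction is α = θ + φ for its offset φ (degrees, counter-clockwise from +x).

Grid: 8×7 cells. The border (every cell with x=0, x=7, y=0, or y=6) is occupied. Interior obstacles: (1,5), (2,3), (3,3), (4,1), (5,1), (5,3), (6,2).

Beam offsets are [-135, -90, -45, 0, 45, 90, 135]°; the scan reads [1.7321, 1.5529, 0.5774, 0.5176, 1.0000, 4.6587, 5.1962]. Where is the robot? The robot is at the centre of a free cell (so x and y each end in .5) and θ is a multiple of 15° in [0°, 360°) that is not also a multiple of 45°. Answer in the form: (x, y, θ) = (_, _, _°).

(x, y, θ) = (5.5, 5.5, 105°)

The pose lattice has 23·16 = 368 candidates. Test each by forward raycasting.
  (1.5, 3.5, 120°): beam 1 = 0.5176 ≠ 1.7321 ✗
  (6.5, 5.5, 330°): beam 1 = 5.6940 ≠ 1.7321 ✗
  (2.5, 5.5, 75°): beam 2 = 4.6587 ≠ 1.5529 ✗
  …
  (5.5, 5.5, 105°): r_1=1.7321, r_2=1.5529, r_3=0.5774, r_4=0.5176, r_5=1.0000, r_6=4.6587, r_7=5.1962 — all match ✓
No second candidate reproduces the full scan.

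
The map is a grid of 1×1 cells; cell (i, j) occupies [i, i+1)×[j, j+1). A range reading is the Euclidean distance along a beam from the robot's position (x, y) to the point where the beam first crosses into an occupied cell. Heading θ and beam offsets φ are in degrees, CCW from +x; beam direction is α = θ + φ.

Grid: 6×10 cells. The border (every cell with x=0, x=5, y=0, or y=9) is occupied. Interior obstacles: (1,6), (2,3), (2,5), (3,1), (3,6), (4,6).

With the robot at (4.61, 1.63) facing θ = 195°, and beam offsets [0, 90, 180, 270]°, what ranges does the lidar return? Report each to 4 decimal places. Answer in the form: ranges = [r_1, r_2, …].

ranges = [0.6315, 0.6522, 0.4038, 4.5242]

beam 1: φ=0°, α=195°
  d=(-0.9659,-0.2588)  start (4,1)  tX=0.6315 tY=2.4341  stride 1/|dx|=1.0353 1/|dy|=3.8637
    cross x-line → (3,1), t=0.6315 (wall)
  → r_1 = 0.6315
beam 2: φ=90°, α=285°
  d=(0.2588,-0.9659)  start (4,1)  tX=1.5068 tY=0.6522  stride 1/|dx|=3.8637 1/|dy|=1.0353
    cross y-line → (4,0), t=0.6522 (wall)
  → r_2 = 0.6522
beam 3: φ=180°, α=15°
  d=(0.9659,0.2588)  start (4,1)  tX=0.4038 tY=1.4296  stride 1/|dx|=1.0353 1/|dy|=3.8637
    cross x-line → (5,1), t=0.4038 (wall)
  → r_3 = 0.4038
beam 4: φ=270°, α=105°
  d=(-0.2588,0.9659)  start (4,1)  tX=2.3569 tY=0.3831  stride 1/|dx|=3.8637 1/|dy|=1.0353
    cross y-line → (4,2), t=0.3831
    cross y-line → (4,3), t=1.4183
    cross x-line → (3,3), t=2.3569
    cross y-line → (3,4), t=2.4536
    cross y-line → (3,5), t=3.4889
    cross y-line → (3,6), t=4.5242 (wall)
  → r_4 = 4.5242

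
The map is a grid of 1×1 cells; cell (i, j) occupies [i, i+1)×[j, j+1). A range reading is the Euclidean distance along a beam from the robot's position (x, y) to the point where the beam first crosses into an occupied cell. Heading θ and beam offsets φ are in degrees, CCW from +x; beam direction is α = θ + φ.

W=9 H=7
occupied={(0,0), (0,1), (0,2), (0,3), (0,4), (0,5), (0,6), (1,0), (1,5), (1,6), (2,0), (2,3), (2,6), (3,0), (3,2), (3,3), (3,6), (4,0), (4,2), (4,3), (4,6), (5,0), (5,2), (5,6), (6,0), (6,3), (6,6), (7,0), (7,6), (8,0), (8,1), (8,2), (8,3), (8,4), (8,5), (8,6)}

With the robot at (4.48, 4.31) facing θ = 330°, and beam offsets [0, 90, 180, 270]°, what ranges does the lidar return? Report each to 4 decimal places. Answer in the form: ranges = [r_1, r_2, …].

beam 1: φ=0°, α=330°
  dir = (cos 330°, sin 330°) = (0.8660, -0.5000); from cell (4,4)
  next x-line at t=0.6004, next y-line at t=0.6200; Δt_x=1.1547, Δt_y=2.0000
    x: enter (5,4) at t=0.6004
    y: enter (5,3) at t=0.6200
    x: enter (6,3) at t=1.7551 ← occupied
  → r_1 = 1.7551
beam 2: φ=90°, α=60°
  dir = (cos 60°, sin 60°) = (0.5000, 0.8660); from cell (4,4)
  next x-line at t=1.0400, next y-line at t=0.7967; Δt_x=2.0000, Δt_y=1.1547
    y: enter (4,5) at t=0.7967
    x: enter (5,5) at t=1.0400
    y: enter (5,6) at t=1.9514 ← occupied
  → r_2 = 1.9514
beam 3: φ=180°, α=150°
  dir = (cos 150°, sin 150°) = (-0.8660, 0.5000); from cell (4,4)
  next x-line at t=0.5543, next y-line at t=1.3800; Δt_x=1.1547, Δt_y=2.0000
    x: enter (3,4) at t=0.5543
    y: enter (3,5) at t=1.3800
    x: enter (2,5) at t=1.7090
    x: enter (1,5) at t=2.8637 ← occupied
  → r_3 = 2.8637
beam 4: φ=270°, α=240°
  dir = (cos 240°, sin 240°) = (-0.5000, -0.8660); from cell (4,4)
  next x-line at t=0.9600, next y-line at t=0.3580; Δt_x=2.0000, Δt_y=1.1547
    y: enter (4,3) at t=0.3580 ← occupied
  → r_4 = 0.3580

ranges = [1.7551, 1.9514, 2.8637, 0.3580]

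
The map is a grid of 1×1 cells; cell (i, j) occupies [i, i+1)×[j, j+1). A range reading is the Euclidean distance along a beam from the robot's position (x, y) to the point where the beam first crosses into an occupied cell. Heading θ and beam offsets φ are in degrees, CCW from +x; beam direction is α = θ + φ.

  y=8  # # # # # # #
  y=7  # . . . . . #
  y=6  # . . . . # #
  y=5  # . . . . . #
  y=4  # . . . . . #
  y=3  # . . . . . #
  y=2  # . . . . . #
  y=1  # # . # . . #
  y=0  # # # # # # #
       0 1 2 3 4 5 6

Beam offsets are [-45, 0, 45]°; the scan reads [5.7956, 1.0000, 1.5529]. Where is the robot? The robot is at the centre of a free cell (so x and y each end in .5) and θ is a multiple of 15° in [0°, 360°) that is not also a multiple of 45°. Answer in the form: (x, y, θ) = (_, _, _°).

Enumerate (i+0.5, j+0.5, θ) over the 32 free cells and 16 admissible headings. For each, cast all 3 beams and compare to the given ranges.
  (1.5, 6.5, 15°): beam 1 = 5.1962 ≠ 5.7956 ✗
  (4.5, 6.5, 330°): beam 1 = 5.6940 ≠ 5.7956 ✗
  (4.5, 5.5, 150°): beam 1 = 2.5882 ≠ 5.7956 ✗
  …
  (4.5, 7.5, 330°): r_1=5.7956, r_2=1.0000, r_3=1.5529 — all match ✓
Unique over the lattice → pose = (4.5, 7.5, 330°).

(x, y, θ) = (4.5, 7.5, 330°)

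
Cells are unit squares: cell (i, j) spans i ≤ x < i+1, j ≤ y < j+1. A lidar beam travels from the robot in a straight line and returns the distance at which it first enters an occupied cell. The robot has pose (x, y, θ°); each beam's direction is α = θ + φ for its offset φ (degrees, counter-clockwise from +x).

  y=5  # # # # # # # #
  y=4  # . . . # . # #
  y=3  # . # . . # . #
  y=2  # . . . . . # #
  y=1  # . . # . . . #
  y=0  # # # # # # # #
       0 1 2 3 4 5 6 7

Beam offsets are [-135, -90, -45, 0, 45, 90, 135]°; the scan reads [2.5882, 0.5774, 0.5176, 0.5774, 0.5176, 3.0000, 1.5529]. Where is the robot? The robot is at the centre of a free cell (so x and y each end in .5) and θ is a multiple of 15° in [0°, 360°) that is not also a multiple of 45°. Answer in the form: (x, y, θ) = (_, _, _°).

(x, y, θ) = (4.5, 3.5, 60°)

Enumerate (i+0.5, j+0.5, θ) over the 18 free cells and 16 admissible headings. For each, cast all 7 beams and compare to the given ranges.
  (4.5, 3.5, 240°): beam 1 = 0.5176 ≠ 2.5882 ✗
  (1.5, 2.5, 285°): beam 1 = 0.5774 ≠ 2.5882 ✗
  (1.5, 3.5, 345°): beam 1 = 0.5774 ≠ 2.5882 ✗
  …
  (4.5, 3.5, 60°): r_1=2.5882, r_2=0.5774, r_3=0.5176, r_4=0.5774, r_5=0.5176, r_6=3.0000, r_7=1.5529 — all match ✓
Unique over the lattice → pose = (4.5, 3.5, 60°).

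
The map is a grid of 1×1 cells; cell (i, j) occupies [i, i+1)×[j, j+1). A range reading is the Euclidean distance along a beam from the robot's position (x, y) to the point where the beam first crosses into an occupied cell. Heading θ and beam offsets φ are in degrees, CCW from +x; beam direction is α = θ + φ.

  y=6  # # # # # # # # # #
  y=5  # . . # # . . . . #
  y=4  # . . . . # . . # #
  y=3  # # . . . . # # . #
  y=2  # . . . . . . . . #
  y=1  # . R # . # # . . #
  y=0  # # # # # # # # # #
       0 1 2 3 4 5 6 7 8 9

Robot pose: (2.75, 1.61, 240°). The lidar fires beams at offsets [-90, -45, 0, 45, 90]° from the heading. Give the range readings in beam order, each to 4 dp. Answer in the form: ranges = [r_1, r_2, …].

ranges = [2.0207, 1.8117, 0.7044, 0.6315, 0.2887]

beam 1: φ=-90°, α=150°
  dir = (cos 150°, sin 150°) = (-0.8660, 0.5000); from cell (2,1)
  next x-line at t=0.8660, next y-line at t=0.7800; Δt_x=1.1547, Δt_y=2.0000
    y: enter (2,2) at t=0.7800
    x: enter (1,2) at t=0.8660
    x: enter (0,2) at t=2.0207 ← occupied
  → r_1 = 2.0207
beam 2: φ=-45°, α=195°
  dir = (cos 195°, sin 195°) = (-0.9659, -0.2588); from cell (2,1)
  next x-line at t=0.7765, next y-line at t=2.3569; Δt_x=1.0353, Δt_y=3.8637
    x: enter (1,1) at t=0.7765
    x: enter (0,1) at t=1.8117 ← occupied
  → r_2 = 1.8117
beam 3: φ=0°, α=240°
  dir = (cos 240°, sin 240°) = (-0.5000, -0.8660); from cell (2,1)
  next x-line at t=1.5000, next y-line at t=0.7044; Δt_x=2.0000, Δt_y=1.1547
    y: enter (2,0) at t=0.7044 ← occupied
  → r_3 = 0.7044
beam 4: φ=45°, α=285°
  dir = (cos 285°, sin 285°) = (0.2588, -0.9659); from cell (2,1)
  next x-line at t=0.9659, next y-line at t=0.6315; Δt_x=3.8637, Δt_y=1.0353
    y: enter (2,0) at t=0.6315 ← occupied
  → r_4 = 0.6315
beam 5: φ=90°, α=330°
  dir = (cos 330°, sin 330°) = (0.8660, -0.5000); from cell (2,1)
  next x-line at t=0.2887, next y-line at t=1.2200; Δt_x=1.1547, Δt_y=2.0000
    x: enter (3,1) at t=0.2887 ← occupied
  → r_5 = 0.2887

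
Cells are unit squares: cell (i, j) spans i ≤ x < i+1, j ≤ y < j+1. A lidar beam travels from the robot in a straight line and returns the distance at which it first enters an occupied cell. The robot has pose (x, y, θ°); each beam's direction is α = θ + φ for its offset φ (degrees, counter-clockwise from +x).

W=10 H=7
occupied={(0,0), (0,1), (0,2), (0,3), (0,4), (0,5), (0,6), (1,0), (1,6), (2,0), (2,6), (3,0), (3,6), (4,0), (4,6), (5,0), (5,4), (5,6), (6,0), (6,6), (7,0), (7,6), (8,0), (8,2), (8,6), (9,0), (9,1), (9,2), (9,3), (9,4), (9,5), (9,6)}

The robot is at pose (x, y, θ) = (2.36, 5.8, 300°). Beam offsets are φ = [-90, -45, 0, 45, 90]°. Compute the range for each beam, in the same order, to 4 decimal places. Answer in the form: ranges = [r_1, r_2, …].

ranges = [1.5704, 4.9693, 5.5426, 3.0910, 0.4000]

beam 1: φ=-90°, α=210°
  dir = (cos 210°, sin 210°) = (-0.8660, -0.5000); from cell (2,5)
  next x-line at t=0.4157, next y-line at t=1.6000; Δt_x=1.1547, Δt_y=2.0000
    x: enter (1,5) at t=0.4157
    x: enter (0,5) at t=1.5704 ← occupied
  → r_1 = 1.5704
beam 2: φ=-45°, α=255°
  dir = (cos 255°, sin 255°) = (-0.2588, -0.9659); from cell (2,5)
  next x-line at t=1.3909, next y-line at t=0.8282; Δt_x=3.8637, Δt_y=1.0353
    y: enter (2,4) at t=0.8282
    x: enter (1,4) at t=1.3909
    y: enter (1,3) at t=1.8635
    y: enter (1,2) at t=2.8988
    y: enter (1,1) at t=3.9340
    y: enter (1,0) at t=4.9693 ← occupied
  → r_2 = 4.9693
beam 3: φ=0°, α=300°
  dir = (cos 300°, sin 300°) = (0.5000, -0.8660); from cell (2,5)
  next x-line at t=1.2800, next y-line at t=0.9238; Δt_x=2.0000, Δt_y=1.1547
    y: enter (2,4) at t=0.9238
    x: enter (3,4) at t=1.2800
    y: enter (3,3) at t=2.0785
    y: enter (3,2) at t=3.2332
    x: enter (4,2) at t=3.2800
    y: enter (4,1) at t=4.3879
    x: enter (5,1) at t=5.2800
    y: enter (5,0) at t=5.5426 ← occupied
  → r_3 = 5.5426
beam 4: φ=45°, α=345°
  dir = (cos 345°, sin 345°) = (0.9659, -0.2588); from cell (2,5)
  next x-line at t=0.6626, next y-line at t=3.0910; Δt_x=1.0353, Δt_y=3.8637
    x: enter (3,5) at t=0.6626
    x: enter (4,5) at t=1.6979
    x: enter (5,5) at t=2.7331
    y: enter (5,4) at t=3.0910 ← occupied
  → r_4 = 3.0910
beam 5: φ=90°, α=30°
  dir = (cos 30°, sin 30°) = (0.8660, 0.5000); from cell (2,5)
  next x-line at t=0.7390, next y-line at t=0.4000; Δt_x=1.1547, Δt_y=2.0000
    y: enter (2,6) at t=0.4000 ← occupied
  → r_5 = 0.4000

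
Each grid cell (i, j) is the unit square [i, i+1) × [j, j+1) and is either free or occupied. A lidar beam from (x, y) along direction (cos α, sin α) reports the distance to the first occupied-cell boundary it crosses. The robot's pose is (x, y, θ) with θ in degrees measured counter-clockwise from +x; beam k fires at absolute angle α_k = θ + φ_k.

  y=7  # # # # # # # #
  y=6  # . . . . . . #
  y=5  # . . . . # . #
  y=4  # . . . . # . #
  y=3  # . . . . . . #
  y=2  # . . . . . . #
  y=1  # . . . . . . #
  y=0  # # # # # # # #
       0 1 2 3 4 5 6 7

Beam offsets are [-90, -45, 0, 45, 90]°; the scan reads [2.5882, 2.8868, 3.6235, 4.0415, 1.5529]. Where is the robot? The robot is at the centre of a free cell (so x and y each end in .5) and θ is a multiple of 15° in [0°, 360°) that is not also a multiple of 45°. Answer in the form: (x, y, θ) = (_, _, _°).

(x, y, θ) = (3.5, 4.5, 255°)

Candidates: 34 free-cell centres × 16 headings = 544 poses. Raycast each; keep the one whose scan matches to 4 dp.
  (6.5, 2.5, 30°): beam 1 = 1.0000 ≠ 2.5882 ✗
  (1.5, 5.5, 255°): beam 1 = 0.5176 ≠ 2.5882 ✗
  (4.5, 5.5, 150°): beam 1 = 1.7321 ≠ 2.5882 ✗
  (4.5, 2.5, 105°): beam 2 = 1.7321 ≠ 2.8868 ✗
  …
  (3.5, 4.5, 255°): r_1=2.5882, r_2=2.8868, r_3=3.6235, r_4=4.0415, r_5=1.5529 — all match ✓
Only this pose fits every beam.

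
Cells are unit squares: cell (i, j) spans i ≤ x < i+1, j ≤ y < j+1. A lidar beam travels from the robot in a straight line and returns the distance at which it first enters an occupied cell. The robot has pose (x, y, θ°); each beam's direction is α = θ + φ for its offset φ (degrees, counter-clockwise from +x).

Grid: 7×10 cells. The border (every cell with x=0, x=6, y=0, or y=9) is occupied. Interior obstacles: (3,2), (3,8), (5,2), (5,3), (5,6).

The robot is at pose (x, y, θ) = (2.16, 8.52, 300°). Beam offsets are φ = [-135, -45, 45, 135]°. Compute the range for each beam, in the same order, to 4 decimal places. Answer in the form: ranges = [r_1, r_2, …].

ranges = [1.2009, 4.4819, 0.8696, 0.4969]

beam 1: φ=-135°, α=165°
  dir = (cos 165°, sin 165°) = (-0.9659, 0.2588); from cell (2,8)
  next x-line at t=0.1656, next y-line at t=1.8546; Δt_x=1.0353, Δt_y=3.8637
    x: enter (1,8) at t=0.1656
    x: enter (0,8) at t=1.2009 ← occupied
  → r_1 = 1.2009
beam 2: φ=-45°, α=255°
  dir = (cos 255°, sin 255°) = (-0.2588, -0.9659); from cell (2,8)
  next x-line at t=0.6182, next y-line at t=0.5383; Δt_x=3.8637, Δt_y=1.0353
    y: enter (2,7) at t=0.5383
    x: enter (1,7) at t=0.6182
    y: enter (1,6) at t=1.5736
    y: enter (1,5) at t=2.6089
    y: enter (1,4) at t=3.6442
    x: enter (0,4) at t=4.4819 ← occupied
  → r_2 = 4.4819
beam 3: φ=45°, α=345°
  dir = (cos 345°, sin 345°) = (0.9659, -0.2588); from cell (2,8)
  next x-line at t=0.8696, next y-line at t=2.0091; Δt_x=1.0353, Δt_y=3.8637
    x: enter (3,8) at t=0.8696 ← occupied
  → r_3 = 0.8696
beam 4: φ=135°, α=75°
  dir = (cos 75°, sin 75°) = (0.2588, 0.9659); from cell (2,8)
  next x-line at t=3.2455, next y-line at t=0.4969; Δt_x=3.8637, Δt_y=1.0353
    y: enter (2,9) at t=0.4969 ← occupied
  → r_4 = 0.4969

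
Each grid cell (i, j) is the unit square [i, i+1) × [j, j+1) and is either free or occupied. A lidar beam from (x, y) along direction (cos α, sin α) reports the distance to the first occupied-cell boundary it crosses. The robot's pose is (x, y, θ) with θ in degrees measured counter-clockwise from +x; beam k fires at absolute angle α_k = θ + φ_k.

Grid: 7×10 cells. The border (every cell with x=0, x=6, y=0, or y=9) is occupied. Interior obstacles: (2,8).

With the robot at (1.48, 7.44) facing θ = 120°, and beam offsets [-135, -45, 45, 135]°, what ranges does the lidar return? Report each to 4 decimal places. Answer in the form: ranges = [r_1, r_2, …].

beam 1: φ=-135°, α=345°
  d=(0.9659,-0.2588)  start (1,7)  tX=0.5383 tY=1.7000  stride 1/|dx|=1.0353 1/|dy|=3.8637
    cross x-line → (2,7), t=0.5383
    cross x-line → (3,7), t=1.5736
    cross y-line → (3,6), t=1.7000
    cross x-line → (4,6), t=2.6089
    cross x-line → (5,6), t=3.6442
    cross x-line → (6,6), t=4.6794 (wall)
  → r_1 = 4.6794
beam 2: φ=-45°, α=75°
  d=(0.2588,0.9659)  start (1,7)  tX=2.0091 tY=0.5798  stride 1/|dx|=3.8637 1/|dy|=1.0353
    cross y-line → (1,8), t=0.5798
    cross y-line → (1,9), t=1.6150 (wall)
  → r_2 = 1.6150
beam 3: φ=45°, α=165°
  d=(-0.9659,0.2588)  start (1,7)  tX=0.4969 tY=2.1637  stride 1/|dx|=1.0353 1/|dy|=3.8637
    cross x-line → (0,7), t=0.4969 (wall)
  → r_3 = 0.4969
beam 4: φ=135°, α=255°
  d=(-0.2588,-0.9659)  start (1,7)  tX=1.8546 tY=0.4555  stride 1/|dx|=3.8637 1/|dy|=1.0353
    cross y-line → (1,6), t=0.4555
    cross y-line → (1,5), t=1.4908
    cross x-line → (0,5), t=1.8546 (wall)
  → r_4 = 1.8546

ranges = [4.6794, 1.6150, 0.4969, 1.8546]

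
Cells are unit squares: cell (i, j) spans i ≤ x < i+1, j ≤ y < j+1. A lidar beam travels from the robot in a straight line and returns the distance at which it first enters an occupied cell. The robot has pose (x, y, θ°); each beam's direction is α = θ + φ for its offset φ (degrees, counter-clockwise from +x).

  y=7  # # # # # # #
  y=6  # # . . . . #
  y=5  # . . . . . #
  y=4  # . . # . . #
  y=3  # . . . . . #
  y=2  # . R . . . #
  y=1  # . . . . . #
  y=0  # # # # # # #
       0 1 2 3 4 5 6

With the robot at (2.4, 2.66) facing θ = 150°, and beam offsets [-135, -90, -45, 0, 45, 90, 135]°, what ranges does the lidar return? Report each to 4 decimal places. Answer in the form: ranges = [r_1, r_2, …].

beam 1: φ=-135°, α=15°
  d=(0.9659,0.2588)  start (2,2)  tX=0.6212 tY=1.3137  stride 1/|dx|=1.0353 1/|dy|=3.8637
    cross x-line → (3,2), t=0.6212
    cross y-line → (3,3), t=1.3137
    cross x-line → (4,3), t=1.6564
    cross x-line → (5,3), t=2.6917
    cross x-line → (6,3), t=3.7270 (wall)
  → r_1 = 3.7270
beam 2: φ=-90°, α=60°
  d=(0.5000,0.8660)  start (2,2)  tX=1.2000 tY=0.3926  stride 1/|dx|=2.0000 1/|dy|=1.1547
    cross y-line → (2,3), t=0.3926
    cross x-line → (3,3), t=1.2000
    cross y-line → (3,4), t=1.5473 (wall)
  → r_2 = 1.5473
beam 3: φ=-45°, α=105°
  d=(-0.2588,0.9659)  start (2,2)  tX=1.5455 tY=0.3520  stride 1/|dx|=3.8637 1/|dy|=1.0353
    cross y-line → (2,3), t=0.3520
    cross y-line → (2,4), t=1.3873
    cross x-line → (1,4), t=1.5455
    cross y-line → (1,5), t=2.4225
    cross y-line → (1,6), t=3.4578 (wall)
  → r_3 = 3.4578
beam 4: φ=0°, α=150°
  d=(-0.8660,0.5000)  start (2,2)  tX=0.4619 tY=0.6800  stride 1/|dx|=1.1547 1/|dy|=2.0000
    cross x-line → (1,2), t=0.4619
    cross y-line → (1,3), t=0.6800
    cross x-line → (0,3), t=1.6166 (wall)
  → r_4 = 1.6166
beam 5: φ=45°, α=195°
  d=(-0.9659,-0.2588)  start (2,2)  tX=0.4141 tY=2.5500  stride 1/|dx|=1.0353 1/|dy|=3.8637
    cross x-line → (1,2), t=0.4141
    cross x-line → (0,2), t=1.4494 (wall)
  → r_5 = 1.4494
beam 6: φ=90°, α=240°
  d=(-0.5000,-0.8660)  start (2,2)  tX=0.8000 tY=0.7621  stride 1/|dx|=2.0000 1/|dy|=1.1547
    cross y-line → (2,1), t=0.7621
    cross x-line → (1,1), t=0.8000
    cross y-line → (1,0), t=1.9168 (wall)
  → r_6 = 1.9168
beam 7: φ=135°, α=285°
  d=(0.2588,-0.9659)  start (2,2)  tX=2.3182 tY=0.6833  stride 1/|dx|=3.8637 1/|dy|=1.0353
    cross y-line → (2,1), t=0.6833
    cross y-line → (2,0), t=1.7186 (wall)
  → r_7 = 1.7186

ranges = [3.7270, 1.5473, 3.4578, 1.6166, 1.4494, 1.9168, 1.7186]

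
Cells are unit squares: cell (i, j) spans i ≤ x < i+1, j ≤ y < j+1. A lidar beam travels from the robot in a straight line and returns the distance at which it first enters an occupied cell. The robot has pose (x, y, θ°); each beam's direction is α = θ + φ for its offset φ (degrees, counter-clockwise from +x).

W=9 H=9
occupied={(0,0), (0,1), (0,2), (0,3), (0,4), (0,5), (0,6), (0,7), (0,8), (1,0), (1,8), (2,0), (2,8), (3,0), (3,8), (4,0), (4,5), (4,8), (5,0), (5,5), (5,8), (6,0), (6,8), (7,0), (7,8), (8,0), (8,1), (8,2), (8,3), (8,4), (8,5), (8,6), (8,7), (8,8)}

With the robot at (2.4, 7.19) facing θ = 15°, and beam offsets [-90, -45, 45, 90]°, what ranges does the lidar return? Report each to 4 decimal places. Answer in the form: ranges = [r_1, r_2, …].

beam 1: φ=-90°, α=285°
  d=(0.2588,-0.9659)  start (2,7)  tX=2.3182 tY=0.1967  stride 1/|dx|=3.8637 1/|dy|=1.0353
    cross y-line → (2,6), t=0.1967
    cross y-line → (2,5), t=1.2320
    cross y-line → (2,4), t=2.2673
    cross x-line → (3,4), t=2.3182
    cross y-line → (3,3), t=3.3025
    cross y-line → (3,2), t=4.3378
    cross y-line → (3,1), t=5.3731
    cross x-line → (4,1), t=6.1819
    cross y-line → (4,0), t=6.4084 (wall)
  → r_1 = 6.4084
beam 2: φ=-45°, α=330°
  d=(0.8660,-0.5000)  start (2,7)  tX=0.6928 tY=0.3800  stride 1/|dx|=1.1547 1/|dy|=2.0000
    cross y-line → (2,6), t=0.3800
    cross x-line → (3,6), t=0.6928
    cross x-line → (4,6), t=1.8475
    cross y-line → (4,5), t=2.3800 (wall)
  → r_2 = 2.3800
beam 3: φ=45°, α=60°
  d=(0.5000,0.8660)  start (2,7)  tX=1.2000 tY=0.9353  stride 1/|dx|=2.0000 1/|dy|=1.1547
    cross y-line → (2,8), t=0.9353 (wall)
  → r_3 = 0.9353
beam 4: φ=90°, α=105°
  d=(-0.2588,0.9659)  start (2,7)  tX=1.5455 tY=0.8386  stride 1/|dx|=3.8637 1/|dy|=1.0353
    cross y-line → (2,8), t=0.8386 (wall)
  → r_4 = 0.8386

ranges = [6.4084, 2.3800, 0.9353, 0.8386]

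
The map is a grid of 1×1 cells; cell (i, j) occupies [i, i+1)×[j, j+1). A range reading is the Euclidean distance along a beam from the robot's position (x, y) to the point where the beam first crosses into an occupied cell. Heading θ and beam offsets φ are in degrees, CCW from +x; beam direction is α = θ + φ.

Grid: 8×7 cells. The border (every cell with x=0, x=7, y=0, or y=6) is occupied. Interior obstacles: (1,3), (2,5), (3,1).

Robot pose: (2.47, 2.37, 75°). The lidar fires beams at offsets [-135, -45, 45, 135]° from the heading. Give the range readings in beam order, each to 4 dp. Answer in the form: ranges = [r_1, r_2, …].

beam 1: φ=-135°, α=300°
  cosα=0.5000 sinα=-0.8660 | (2,2) | tMaxX 1.0600 tMaxY 0.4272 | tΔX 2.0000 tΔY 1.1547
    t=0.4272 [y] (2,1)
    t=1.0600 [x] (3,1) — stop
  → r_1 = 1.0600
beam 2: φ=-45°, α=30°
  cosα=0.8660 sinα=0.5000 | (2,2) | tMaxX 0.6120 tMaxY 1.2600 | tΔX 1.1547 tΔY 2.0000
    t=0.6120 [x] (3,2)
    t=1.2600 [y] (3,3)
    t=1.7667 [x] (4,3)
    t=2.9214 [x] (5,3)
    t=3.2600 [y] (5,4)
    t=4.0761 [x] (6,4)
    t=5.2308 [x] (7,4) — stop
  → r_2 = 5.2308
beam 3: φ=45°, α=120°
  cosα=-0.5000 sinα=0.8660 | (2,2) | tMaxX 0.9400 tMaxY 0.7275 | tΔX 2.0000 tΔY 1.1547
    t=0.7275 [y] (2,3)
    t=0.9400 [x] (1,3) — stop
  → r_3 = 0.9400
beam 4: φ=135°, α=210°
  cosα=-0.8660 sinα=-0.5000 | (2,2) | tMaxX 0.5427 tMaxY 0.7400 | tΔX 1.1547 tΔY 2.0000
    t=0.5427 [x] (1,2)
    t=0.7400 [y] (1,1)
    t=1.6974 [x] (0,1) — stop
  → r_4 = 1.6974

ranges = [1.0600, 5.2308, 0.9400, 1.6974]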